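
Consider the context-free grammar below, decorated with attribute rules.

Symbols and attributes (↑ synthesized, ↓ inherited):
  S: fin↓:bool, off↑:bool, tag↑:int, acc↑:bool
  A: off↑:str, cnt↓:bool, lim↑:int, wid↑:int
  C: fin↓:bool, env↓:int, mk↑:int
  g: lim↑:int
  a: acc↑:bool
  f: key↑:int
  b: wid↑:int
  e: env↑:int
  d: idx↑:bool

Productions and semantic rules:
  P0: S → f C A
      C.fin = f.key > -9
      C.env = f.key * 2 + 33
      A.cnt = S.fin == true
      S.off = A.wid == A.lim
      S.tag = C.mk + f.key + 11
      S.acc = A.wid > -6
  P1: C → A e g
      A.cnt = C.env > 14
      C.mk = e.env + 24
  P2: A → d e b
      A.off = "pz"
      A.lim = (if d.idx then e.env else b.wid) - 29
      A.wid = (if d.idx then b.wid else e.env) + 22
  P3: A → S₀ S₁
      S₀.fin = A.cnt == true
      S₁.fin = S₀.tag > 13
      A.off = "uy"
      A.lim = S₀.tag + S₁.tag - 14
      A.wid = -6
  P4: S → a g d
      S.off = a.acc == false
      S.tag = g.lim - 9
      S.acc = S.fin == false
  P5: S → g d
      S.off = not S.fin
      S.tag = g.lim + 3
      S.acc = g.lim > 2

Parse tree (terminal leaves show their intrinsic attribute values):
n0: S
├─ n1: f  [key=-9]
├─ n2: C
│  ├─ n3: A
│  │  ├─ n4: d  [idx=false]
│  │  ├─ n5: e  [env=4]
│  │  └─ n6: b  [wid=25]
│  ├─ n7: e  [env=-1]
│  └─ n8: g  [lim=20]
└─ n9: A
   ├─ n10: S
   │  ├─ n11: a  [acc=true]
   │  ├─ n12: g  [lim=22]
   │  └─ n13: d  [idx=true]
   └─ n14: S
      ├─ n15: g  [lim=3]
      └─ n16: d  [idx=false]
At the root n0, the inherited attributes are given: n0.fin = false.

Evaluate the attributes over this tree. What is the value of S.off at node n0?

false

1. n0.fin = false  [given at root]
2. n1.key = -9  [terminal]
3. n2.fin = false  [f.key > -9]
4. n2.env = 15  [f.key * 2 + 33]
5. n3.cnt = true  [C.env > 14]
6. n4.idx = false  [terminal]
7. n5.env = 4  [terminal]
8. n6.wid = 25  [terminal]
9. n3.off = "pz"  ["pz"]
10. n3.lim = -4  [(if d.idx then e.env else b.wid) - 29]
11. n3.wid = 26  [(if d.idx then b.wid else e.env) + 22]
12. n7.env = -1  [terminal]
13. n8.lim = 20  [terminal]
14. n2.mk = 23  [e.env + 24]
15. n9.cnt = false  [S.fin == true]
16. n10.fin = false  [A.cnt == true]
17. n11.acc = true  [terminal]
18. n12.lim = 22  [terminal]
19. n13.idx = true  [terminal]
20. n10.off = false  [a.acc == false]
21. n10.tag = 13  [g.lim - 9]
22. n10.acc = true  [S.fin == false]
23. n14.fin = false  [S₀.tag > 13]
24. n15.lim = 3  [terminal]
25. n16.idx = false  [terminal]
26. n14.off = true  [not S.fin]
27. n14.tag = 6  [g.lim + 3]
28. n14.acc = true  [g.lim > 2]
29. n9.off = "uy"  ["uy"]
30. n9.lim = 5  [S₀.tag + S₁.tag - 14]
31. n9.wid = -6  [-6]
32. n0.off = false  [A.wid == A.lim]
33. n0.tag = 25  [C.mk + f.key + 11]
34. n0.acc = false  [A.wid > -6]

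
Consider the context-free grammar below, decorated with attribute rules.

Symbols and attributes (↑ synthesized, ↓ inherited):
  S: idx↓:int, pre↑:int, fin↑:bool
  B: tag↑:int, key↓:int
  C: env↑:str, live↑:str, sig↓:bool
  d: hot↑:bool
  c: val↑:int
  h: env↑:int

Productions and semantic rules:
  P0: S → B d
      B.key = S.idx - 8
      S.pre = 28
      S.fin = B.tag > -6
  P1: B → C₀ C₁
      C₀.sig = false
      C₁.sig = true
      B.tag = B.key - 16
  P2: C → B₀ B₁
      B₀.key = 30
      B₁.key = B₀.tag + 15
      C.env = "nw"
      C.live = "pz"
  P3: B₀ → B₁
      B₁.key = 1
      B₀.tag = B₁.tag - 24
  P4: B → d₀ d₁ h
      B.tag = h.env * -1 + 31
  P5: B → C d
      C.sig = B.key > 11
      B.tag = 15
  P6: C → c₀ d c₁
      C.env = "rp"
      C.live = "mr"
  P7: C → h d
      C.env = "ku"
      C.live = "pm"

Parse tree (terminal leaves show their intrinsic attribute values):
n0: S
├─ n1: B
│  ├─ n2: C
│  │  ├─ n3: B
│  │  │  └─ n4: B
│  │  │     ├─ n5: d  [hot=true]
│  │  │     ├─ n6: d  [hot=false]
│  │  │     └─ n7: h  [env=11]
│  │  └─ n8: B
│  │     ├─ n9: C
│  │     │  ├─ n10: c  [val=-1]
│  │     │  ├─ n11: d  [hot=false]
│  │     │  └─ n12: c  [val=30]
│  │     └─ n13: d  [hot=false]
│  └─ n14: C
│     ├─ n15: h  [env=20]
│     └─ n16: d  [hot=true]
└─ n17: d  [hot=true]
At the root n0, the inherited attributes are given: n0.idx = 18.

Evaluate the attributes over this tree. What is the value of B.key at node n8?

11

1. n0.idx = 18  [given at root]
2. n1.key = 10  [S.idx - 8]
3. n2.sig = false  [false]
4. n3.key = 30  [30]
5. n4.key = 1  [1]
6. n5.hot = true  [terminal]
7. n6.hot = false  [terminal]
8. n7.env = 11  [terminal]
9. n4.tag = 20  [h.env * -1 + 31]
10. n3.tag = -4  [B₁.tag - 24]
11. n8.key = 11  [B₀.tag + 15]
12. n9.sig = false  [B.key > 11]
13. n10.val = -1  [terminal]
14. n11.hot = false  [terminal]
15. n12.val = 30  [terminal]
16. n9.env = "rp"  ["rp"]
17. n9.live = "mr"  ["mr"]
18. n13.hot = false  [terminal]
19. n8.tag = 15  [15]
20. n2.env = "nw"  ["nw"]
21. n2.live = "pz"  ["pz"]
22. n14.sig = true  [true]
23. n15.env = 20  [terminal]
24. n16.hot = true  [terminal]
25. n14.env = "ku"  ["ku"]
26. n14.live = "pm"  ["pm"]
27. n1.tag = -6  [B.key - 16]
28. n17.hot = true  [terminal]
29. n0.pre = 28  [28]
30. n0.fin = false  [B.tag > -6]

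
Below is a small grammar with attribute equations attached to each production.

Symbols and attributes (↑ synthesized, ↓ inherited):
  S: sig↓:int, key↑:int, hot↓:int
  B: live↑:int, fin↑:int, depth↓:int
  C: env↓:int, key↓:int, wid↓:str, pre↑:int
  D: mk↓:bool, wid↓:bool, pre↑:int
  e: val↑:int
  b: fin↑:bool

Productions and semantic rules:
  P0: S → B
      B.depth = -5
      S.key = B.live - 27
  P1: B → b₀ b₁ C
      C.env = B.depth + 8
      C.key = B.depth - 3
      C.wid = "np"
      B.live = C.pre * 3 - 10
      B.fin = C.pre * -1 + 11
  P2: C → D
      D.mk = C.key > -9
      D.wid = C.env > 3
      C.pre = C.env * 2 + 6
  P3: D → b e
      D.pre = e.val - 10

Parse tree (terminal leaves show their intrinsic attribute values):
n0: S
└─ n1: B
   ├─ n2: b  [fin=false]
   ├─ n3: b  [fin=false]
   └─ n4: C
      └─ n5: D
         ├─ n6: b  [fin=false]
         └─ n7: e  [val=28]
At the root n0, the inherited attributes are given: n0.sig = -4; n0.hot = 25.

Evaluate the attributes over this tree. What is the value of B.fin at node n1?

-1

1. n0.sig = -4  [given at root]
2. n0.hot = 25  [given at root]
3. n1.depth = -5  [-5]
4. n2.fin = false  [terminal]
5. n3.fin = false  [terminal]
6. n4.env = 3  [B.depth + 8]
7. n4.key = -8  [B.depth - 3]
8. n4.wid = "np"  ["np"]
9. n5.mk = true  [C.key > -9]
10. n5.wid = false  [C.env > 3]
11. n6.fin = false  [terminal]
12. n7.val = 28  [terminal]
13. n5.pre = 18  [e.val - 10]
14. n4.pre = 12  [C.env * 2 + 6]
15. n1.live = 26  [C.pre * 3 - 10]
16. n1.fin = -1  [C.pre * -1 + 11]
17. n0.key = -1  [B.live - 27]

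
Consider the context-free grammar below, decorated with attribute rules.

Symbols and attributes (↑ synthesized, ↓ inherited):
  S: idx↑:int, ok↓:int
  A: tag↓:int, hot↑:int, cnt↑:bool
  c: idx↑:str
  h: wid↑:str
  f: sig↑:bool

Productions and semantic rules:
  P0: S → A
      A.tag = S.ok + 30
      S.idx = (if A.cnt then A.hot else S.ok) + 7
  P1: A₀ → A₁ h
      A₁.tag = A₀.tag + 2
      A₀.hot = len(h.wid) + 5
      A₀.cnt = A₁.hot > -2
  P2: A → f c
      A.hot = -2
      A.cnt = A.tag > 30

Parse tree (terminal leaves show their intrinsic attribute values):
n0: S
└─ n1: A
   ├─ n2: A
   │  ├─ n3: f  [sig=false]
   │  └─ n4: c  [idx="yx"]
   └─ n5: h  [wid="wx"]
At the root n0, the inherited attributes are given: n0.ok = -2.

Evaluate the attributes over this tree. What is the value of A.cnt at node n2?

false

1. n0.ok = -2  [given at root]
2. n1.tag = 28  [S.ok + 30]
3. n2.tag = 30  [A₀.tag + 2]
4. n3.sig = false  [terminal]
5. n4.idx = "yx"  [terminal]
6. n2.hot = -2  [-2]
7. n2.cnt = false  [A.tag > 30]
8. n5.wid = "wx"  [terminal]
9. n1.hot = 7  [len(h.wid) + 5]
10. n1.cnt = false  [A₁.hot > -2]
11. n0.idx = 5  [(if A.cnt then A.hot else S.ok) + 7]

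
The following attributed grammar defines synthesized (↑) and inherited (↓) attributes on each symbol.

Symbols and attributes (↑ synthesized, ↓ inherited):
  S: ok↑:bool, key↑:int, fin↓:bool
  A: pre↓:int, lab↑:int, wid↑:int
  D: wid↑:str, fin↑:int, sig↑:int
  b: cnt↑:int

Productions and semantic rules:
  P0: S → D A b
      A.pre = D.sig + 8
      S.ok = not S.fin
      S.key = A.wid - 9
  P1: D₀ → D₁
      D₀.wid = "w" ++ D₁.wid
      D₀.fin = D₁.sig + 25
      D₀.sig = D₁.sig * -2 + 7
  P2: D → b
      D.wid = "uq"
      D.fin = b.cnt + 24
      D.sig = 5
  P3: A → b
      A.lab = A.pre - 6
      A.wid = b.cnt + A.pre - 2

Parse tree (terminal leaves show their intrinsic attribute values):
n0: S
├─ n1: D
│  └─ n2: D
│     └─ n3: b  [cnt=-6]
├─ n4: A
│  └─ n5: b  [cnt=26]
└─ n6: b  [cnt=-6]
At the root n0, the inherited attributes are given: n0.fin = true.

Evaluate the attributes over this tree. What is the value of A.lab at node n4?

-1

1. n0.fin = true  [given at root]
2. n3.cnt = -6  [terminal]
3. n2.wid = "uq"  ["uq"]
4. n2.fin = 18  [b.cnt + 24]
5. n2.sig = 5  [5]
6. n1.wid = "wuq"  ["w" ++ D₁.wid]
7. n1.fin = 30  [D₁.sig + 25]
8. n1.sig = -3  [D₁.sig * -2 + 7]
9. n4.pre = 5  [D.sig + 8]
10. n5.cnt = 26  [terminal]
11. n4.lab = -1  [A.pre - 6]
12. n4.wid = 29  [b.cnt + A.pre - 2]
13. n6.cnt = -6  [terminal]
14. n0.ok = false  [not S.fin]
15. n0.key = 20  [A.wid - 9]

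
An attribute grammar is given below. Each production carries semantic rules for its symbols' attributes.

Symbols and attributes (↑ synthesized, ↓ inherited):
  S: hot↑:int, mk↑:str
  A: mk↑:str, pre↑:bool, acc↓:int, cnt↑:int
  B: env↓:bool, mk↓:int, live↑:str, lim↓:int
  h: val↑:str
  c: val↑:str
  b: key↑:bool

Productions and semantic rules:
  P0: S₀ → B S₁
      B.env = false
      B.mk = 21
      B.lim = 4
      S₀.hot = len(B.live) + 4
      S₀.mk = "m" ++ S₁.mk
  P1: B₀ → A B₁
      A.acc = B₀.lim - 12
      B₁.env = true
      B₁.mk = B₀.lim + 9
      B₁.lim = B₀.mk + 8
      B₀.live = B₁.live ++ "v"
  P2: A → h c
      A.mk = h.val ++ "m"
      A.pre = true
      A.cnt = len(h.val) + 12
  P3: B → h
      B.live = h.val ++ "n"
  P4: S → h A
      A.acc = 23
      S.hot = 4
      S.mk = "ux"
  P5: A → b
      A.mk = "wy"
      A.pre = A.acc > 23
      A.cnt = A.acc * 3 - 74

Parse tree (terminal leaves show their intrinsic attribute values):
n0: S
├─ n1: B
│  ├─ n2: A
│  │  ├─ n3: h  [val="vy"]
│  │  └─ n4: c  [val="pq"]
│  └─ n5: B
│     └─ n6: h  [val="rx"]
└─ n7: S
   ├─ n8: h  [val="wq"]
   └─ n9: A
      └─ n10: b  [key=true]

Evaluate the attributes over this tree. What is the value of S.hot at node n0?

8

1. n1.env = false  [false]
2. n1.mk = 21  [21]
3. n1.lim = 4  [4]
4. n2.acc = -8  [B₀.lim - 12]
5. n3.val = "vy"  [terminal]
6. n4.val = "pq"  [terminal]
7. n2.mk = "vym"  [h.val ++ "m"]
8. n2.pre = true  [true]
9. n2.cnt = 14  [len(h.val) + 12]
10. n5.env = true  [true]
11. n5.mk = 13  [B₀.lim + 9]
12. n5.lim = 29  [B₀.mk + 8]
13. n6.val = "rx"  [terminal]
14. n5.live = "rxn"  [h.val ++ "n"]
15. n1.live = "rxnv"  [B₁.live ++ "v"]
16. n8.val = "wq"  [terminal]
17. n9.acc = 23  [23]
18. n10.key = true  [terminal]
19. n9.mk = "wy"  ["wy"]
20. n9.pre = false  [A.acc > 23]
21. n9.cnt = -5  [A.acc * 3 - 74]
22. n7.hot = 4  [4]
23. n7.mk = "ux"  ["ux"]
24. n0.hot = 8  [len(B.live) + 4]
25. n0.mk = "mux"  ["m" ++ S₁.mk]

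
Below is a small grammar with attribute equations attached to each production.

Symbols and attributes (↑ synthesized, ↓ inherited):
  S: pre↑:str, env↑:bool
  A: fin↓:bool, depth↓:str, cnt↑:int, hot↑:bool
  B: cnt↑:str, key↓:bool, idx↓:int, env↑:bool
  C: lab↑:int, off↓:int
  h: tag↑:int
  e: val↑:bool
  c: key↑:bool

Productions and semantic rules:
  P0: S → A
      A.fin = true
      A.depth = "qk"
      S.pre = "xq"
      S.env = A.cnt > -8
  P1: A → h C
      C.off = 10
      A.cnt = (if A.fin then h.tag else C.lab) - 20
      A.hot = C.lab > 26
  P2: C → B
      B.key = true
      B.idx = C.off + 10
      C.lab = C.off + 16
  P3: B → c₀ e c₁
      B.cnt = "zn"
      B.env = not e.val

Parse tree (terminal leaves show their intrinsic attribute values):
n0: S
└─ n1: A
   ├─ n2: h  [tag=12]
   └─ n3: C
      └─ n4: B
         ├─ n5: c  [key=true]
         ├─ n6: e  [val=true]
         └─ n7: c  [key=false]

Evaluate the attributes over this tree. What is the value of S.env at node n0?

1. n1.fin = true  [true]
2. n1.depth = "qk"  ["qk"]
3. n2.tag = 12  [terminal]
4. n3.off = 10  [10]
5. n4.key = true  [true]
6. n4.idx = 20  [C.off + 10]
7. n5.key = true  [terminal]
8. n6.val = true  [terminal]
9. n7.key = false  [terminal]
10. n4.cnt = "zn"  ["zn"]
11. n4.env = false  [not e.val]
12. n3.lab = 26  [C.off + 16]
13. n1.cnt = -8  [(if A.fin then h.tag else C.lab) - 20]
14. n1.hot = false  [C.lab > 26]
15. n0.pre = "xq"  ["xq"]
16. n0.env = false  [A.cnt > -8]

false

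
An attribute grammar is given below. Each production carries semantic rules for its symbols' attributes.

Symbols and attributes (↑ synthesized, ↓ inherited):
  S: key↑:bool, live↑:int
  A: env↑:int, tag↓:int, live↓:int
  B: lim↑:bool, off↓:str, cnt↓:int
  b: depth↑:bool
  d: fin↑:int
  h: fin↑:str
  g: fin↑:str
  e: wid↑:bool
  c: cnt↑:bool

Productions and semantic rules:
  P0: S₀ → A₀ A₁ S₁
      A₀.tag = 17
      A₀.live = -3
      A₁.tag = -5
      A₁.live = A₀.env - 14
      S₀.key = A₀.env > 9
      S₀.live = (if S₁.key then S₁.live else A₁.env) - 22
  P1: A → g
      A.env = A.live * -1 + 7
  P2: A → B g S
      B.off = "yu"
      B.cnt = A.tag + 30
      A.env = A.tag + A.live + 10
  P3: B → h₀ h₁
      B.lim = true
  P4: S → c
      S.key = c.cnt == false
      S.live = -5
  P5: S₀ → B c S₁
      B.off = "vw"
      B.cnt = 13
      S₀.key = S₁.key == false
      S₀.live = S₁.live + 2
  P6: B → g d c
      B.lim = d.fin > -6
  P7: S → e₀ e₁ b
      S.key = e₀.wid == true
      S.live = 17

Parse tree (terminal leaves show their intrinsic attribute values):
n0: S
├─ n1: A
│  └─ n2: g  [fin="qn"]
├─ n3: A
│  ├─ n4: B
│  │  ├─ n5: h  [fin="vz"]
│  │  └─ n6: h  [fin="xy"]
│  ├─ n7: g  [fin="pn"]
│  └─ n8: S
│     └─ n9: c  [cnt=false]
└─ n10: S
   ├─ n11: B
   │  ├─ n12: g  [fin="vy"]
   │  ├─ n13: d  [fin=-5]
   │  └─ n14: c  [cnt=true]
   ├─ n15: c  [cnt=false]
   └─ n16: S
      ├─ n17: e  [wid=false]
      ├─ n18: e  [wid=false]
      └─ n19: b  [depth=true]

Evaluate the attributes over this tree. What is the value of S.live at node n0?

-3

1. n1.tag = 17  [17]
2. n1.live = -3  [-3]
3. n2.fin = "qn"  [terminal]
4. n1.env = 10  [A.live * -1 + 7]
5. n3.tag = -5  [-5]
6. n3.live = -4  [A₀.env - 14]
7. n4.off = "yu"  ["yu"]
8. n4.cnt = 25  [A.tag + 30]
9. n5.fin = "vz"  [terminal]
10. n6.fin = "xy"  [terminal]
11. n4.lim = true  [true]
12. n7.fin = "pn"  [terminal]
13. n9.cnt = false  [terminal]
14. n8.key = true  [c.cnt == false]
15. n8.live = -5  [-5]
16. n3.env = 1  [A.tag + A.live + 10]
17. n11.off = "vw"  ["vw"]
18. n11.cnt = 13  [13]
19. n12.fin = "vy"  [terminal]
20. n13.fin = -5  [terminal]
21. n14.cnt = true  [terminal]
22. n11.lim = true  [d.fin > -6]
23. n15.cnt = false  [terminal]
24. n17.wid = false  [terminal]
25. n18.wid = false  [terminal]
26. n19.depth = true  [terminal]
27. n16.key = false  [e₀.wid == true]
28. n16.live = 17  [17]
29. n10.key = true  [S₁.key == false]
30. n10.live = 19  [S₁.live + 2]
31. n0.key = true  [A₀.env > 9]
32. n0.live = -3  [(if S₁.key then S₁.live else A₁.env) - 22]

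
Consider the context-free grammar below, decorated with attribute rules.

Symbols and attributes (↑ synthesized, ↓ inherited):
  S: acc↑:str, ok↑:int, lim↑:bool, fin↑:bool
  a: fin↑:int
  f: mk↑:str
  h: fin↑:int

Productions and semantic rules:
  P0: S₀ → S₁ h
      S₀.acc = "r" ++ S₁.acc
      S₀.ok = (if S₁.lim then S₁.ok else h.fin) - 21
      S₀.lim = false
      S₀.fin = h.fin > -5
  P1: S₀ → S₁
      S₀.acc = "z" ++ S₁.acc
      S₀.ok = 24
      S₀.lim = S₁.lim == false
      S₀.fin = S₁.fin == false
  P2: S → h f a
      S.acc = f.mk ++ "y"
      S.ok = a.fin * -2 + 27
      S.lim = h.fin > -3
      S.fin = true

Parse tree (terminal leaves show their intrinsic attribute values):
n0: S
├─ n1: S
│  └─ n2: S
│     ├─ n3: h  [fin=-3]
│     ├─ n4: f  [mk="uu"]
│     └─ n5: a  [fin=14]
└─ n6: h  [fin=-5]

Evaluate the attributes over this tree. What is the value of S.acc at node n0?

"rzuuy"

1. n3.fin = -3  [terminal]
2. n4.mk = "uu"  [terminal]
3. n5.fin = 14  [terminal]
4. n2.acc = "uuy"  [f.mk ++ "y"]
5. n2.ok = -1  [a.fin * -2 + 27]
6. n2.lim = false  [h.fin > -3]
7. n2.fin = true  [true]
8. n1.acc = "zuuy"  ["z" ++ S₁.acc]
9. n1.ok = 24  [24]
10. n1.lim = true  [S₁.lim == false]
11. n1.fin = false  [S₁.fin == false]
12. n6.fin = -5  [terminal]
13. n0.acc = "rzuuy"  ["r" ++ S₁.acc]
14. n0.ok = 3  [(if S₁.lim then S₁.ok else h.fin) - 21]
15. n0.lim = false  [false]
16. n0.fin = false  [h.fin > -5]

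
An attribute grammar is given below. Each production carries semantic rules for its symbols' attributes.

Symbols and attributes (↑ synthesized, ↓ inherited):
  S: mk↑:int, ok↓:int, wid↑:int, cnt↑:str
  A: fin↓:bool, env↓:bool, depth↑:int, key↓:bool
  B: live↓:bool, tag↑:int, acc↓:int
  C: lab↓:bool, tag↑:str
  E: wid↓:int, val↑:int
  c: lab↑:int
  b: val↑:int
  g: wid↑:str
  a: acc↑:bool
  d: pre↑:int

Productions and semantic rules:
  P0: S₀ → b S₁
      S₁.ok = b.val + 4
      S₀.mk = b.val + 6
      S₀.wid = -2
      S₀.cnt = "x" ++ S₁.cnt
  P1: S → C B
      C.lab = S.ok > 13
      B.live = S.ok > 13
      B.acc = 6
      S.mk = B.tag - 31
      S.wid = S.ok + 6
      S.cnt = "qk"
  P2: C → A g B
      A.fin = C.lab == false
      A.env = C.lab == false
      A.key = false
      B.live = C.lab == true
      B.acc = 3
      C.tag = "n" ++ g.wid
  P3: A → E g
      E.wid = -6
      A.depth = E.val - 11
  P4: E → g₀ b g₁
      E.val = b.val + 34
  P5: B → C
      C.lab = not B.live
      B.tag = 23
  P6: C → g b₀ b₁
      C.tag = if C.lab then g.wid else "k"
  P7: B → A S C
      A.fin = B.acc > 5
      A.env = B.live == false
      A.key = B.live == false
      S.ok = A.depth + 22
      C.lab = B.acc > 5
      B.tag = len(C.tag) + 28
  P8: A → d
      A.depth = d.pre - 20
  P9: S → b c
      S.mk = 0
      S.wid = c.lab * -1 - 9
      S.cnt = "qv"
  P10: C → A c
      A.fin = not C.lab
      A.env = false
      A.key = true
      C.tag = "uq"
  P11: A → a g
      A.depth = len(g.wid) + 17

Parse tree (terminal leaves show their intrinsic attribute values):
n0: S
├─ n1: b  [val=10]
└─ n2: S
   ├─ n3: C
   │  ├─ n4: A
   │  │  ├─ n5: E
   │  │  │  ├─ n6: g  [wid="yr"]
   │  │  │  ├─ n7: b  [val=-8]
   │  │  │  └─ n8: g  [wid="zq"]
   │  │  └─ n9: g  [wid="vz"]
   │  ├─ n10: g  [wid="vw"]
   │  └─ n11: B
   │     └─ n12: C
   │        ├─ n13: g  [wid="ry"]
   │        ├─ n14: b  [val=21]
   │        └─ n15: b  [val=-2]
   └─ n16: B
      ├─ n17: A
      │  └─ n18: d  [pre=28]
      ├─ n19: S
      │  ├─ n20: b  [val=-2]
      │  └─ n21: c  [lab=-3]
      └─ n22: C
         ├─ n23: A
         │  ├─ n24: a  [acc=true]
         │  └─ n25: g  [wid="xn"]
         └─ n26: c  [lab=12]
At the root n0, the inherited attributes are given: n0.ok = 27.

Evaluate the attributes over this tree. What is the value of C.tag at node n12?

"k"

1. n0.ok = 27  [given at root]
2. n1.val = 10  [terminal]
3. n2.ok = 14  [b.val + 4]
4. n3.lab = true  [S.ok > 13]
5. n4.fin = false  [C.lab == false]
6. n4.env = false  [C.lab == false]
7. n4.key = false  [false]
8. n5.wid = -6  [-6]
9. n6.wid = "yr"  [terminal]
10. n7.val = -8  [terminal]
11. n8.wid = "zq"  [terminal]
12. n5.val = 26  [b.val + 34]
13. n9.wid = "vz"  [terminal]
14. n4.depth = 15  [E.val - 11]
15. n10.wid = "vw"  [terminal]
16. n11.live = true  [C.lab == true]
17. n11.acc = 3  [3]
18. n12.lab = false  [not B.live]
19. n13.wid = "ry"  [terminal]
20. n14.val = 21  [terminal]
21. n15.val = -2  [terminal]
22. n12.tag = "k"  [if C.lab then g.wid else "k"]
23. n11.tag = 23  [23]
24. n3.tag = "nvw"  ["n" ++ g.wid]
25. n16.live = true  [S.ok > 13]
26. n16.acc = 6  [6]
27. n17.fin = true  [B.acc > 5]
28. n17.env = false  [B.live == false]
29. n17.key = false  [B.live == false]
30. n18.pre = 28  [terminal]
31. n17.depth = 8  [d.pre - 20]
32. n19.ok = 30  [A.depth + 22]
33. n20.val = -2  [terminal]
34. n21.lab = -3  [terminal]
35. n19.mk = 0  [0]
36. n19.wid = -6  [c.lab * -1 - 9]
37. n19.cnt = "qv"  ["qv"]
38. n22.lab = true  [B.acc > 5]
39. n23.fin = false  [not C.lab]
40. n23.env = false  [false]
41. n23.key = true  [true]
42. n24.acc = true  [terminal]
43. n25.wid = "xn"  [terminal]
44. n23.depth = 19  [len(g.wid) + 17]
45. n26.lab = 12  [terminal]
46. n22.tag = "uq"  ["uq"]
47. n16.tag = 30  [len(C.tag) + 28]
48. n2.mk = -1  [B.tag - 31]
49. n2.wid = 20  [S.ok + 6]
50. n2.cnt = "qk"  ["qk"]
51. n0.mk = 16  [b.val + 6]
52. n0.wid = -2  [-2]
53. n0.cnt = "xqk"  ["x" ++ S₁.cnt]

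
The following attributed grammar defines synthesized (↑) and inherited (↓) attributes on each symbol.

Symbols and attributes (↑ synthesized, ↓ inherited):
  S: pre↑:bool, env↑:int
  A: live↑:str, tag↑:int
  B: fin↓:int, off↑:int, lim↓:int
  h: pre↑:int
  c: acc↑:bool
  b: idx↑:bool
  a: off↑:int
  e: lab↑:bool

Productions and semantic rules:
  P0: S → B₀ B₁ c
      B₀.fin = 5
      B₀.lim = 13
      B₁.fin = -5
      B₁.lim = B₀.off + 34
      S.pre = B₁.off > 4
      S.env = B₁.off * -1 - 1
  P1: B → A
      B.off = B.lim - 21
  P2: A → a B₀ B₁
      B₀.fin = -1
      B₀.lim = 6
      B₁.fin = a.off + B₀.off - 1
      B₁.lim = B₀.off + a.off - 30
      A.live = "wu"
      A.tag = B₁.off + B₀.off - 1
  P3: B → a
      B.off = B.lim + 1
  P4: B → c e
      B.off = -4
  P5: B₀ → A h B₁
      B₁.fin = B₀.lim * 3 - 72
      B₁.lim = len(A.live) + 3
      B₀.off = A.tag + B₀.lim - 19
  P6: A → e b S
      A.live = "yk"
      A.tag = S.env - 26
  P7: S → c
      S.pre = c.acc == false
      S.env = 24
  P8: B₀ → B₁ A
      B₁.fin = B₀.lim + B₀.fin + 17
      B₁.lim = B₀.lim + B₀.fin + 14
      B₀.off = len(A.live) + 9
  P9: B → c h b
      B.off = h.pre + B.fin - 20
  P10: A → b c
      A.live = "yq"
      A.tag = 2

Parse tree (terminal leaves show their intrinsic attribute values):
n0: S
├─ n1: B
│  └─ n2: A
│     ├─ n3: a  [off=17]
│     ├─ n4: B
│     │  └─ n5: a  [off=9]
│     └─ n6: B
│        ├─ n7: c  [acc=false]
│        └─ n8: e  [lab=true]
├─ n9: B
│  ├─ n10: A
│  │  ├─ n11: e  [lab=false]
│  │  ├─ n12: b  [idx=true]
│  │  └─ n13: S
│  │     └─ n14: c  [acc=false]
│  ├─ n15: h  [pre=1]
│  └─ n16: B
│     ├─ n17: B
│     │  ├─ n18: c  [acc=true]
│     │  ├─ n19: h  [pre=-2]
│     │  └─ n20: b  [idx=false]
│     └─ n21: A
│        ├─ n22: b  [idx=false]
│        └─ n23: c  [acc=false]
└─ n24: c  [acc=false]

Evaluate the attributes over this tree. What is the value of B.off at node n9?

5

1. n1.fin = 5  [5]
2. n1.lim = 13  [13]
3. n3.off = 17  [terminal]
4. n4.fin = -1  [-1]
5. n4.lim = 6  [6]
6. n5.off = 9  [terminal]
7. n4.off = 7  [B.lim + 1]
8. n6.fin = 23  [a.off + B₀.off - 1]
9. n6.lim = -6  [B₀.off + a.off - 30]
10. n7.acc = false  [terminal]
11. n8.lab = true  [terminal]
12. n6.off = -4  [-4]
13. n2.live = "wu"  ["wu"]
14. n2.tag = 2  [B₁.off + B₀.off - 1]
15. n1.off = -8  [B.lim - 21]
16. n9.fin = -5  [-5]
17. n9.lim = 26  [B₀.off + 34]
18. n11.lab = false  [terminal]
19. n12.idx = true  [terminal]
20. n14.acc = false  [terminal]
21. n13.pre = true  [c.acc == false]
22. n13.env = 24  [24]
23. n10.live = "yk"  ["yk"]
24. n10.tag = -2  [S.env - 26]
25. n15.pre = 1  [terminal]
26. n16.fin = 6  [B₀.lim * 3 - 72]
27. n16.lim = 5  [len(A.live) + 3]
28. n17.fin = 28  [B₀.lim + B₀.fin + 17]
29. n17.lim = 25  [B₀.lim + B₀.fin + 14]
30. n18.acc = true  [terminal]
31. n19.pre = -2  [terminal]
32. n20.idx = false  [terminal]
33. n17.off = 6  [h.pre + B.fin - 20]
34. n22.idx = false  [terminal]
35. n23.acc = false  [terminal]
36. n21.live = "yq"  ["yq"]
37. n21.tag = 2  [2]
38. n16.off = 11  [len(A.live) + 9]
39. n9.off = 5  [A.tag + B₀.lim - 19]
40. n24.acc = false  [terminal]
41. n0.pre = true  [B₁.off > 4]
42. n0.env = -6  [B₁.off * -1 - 1]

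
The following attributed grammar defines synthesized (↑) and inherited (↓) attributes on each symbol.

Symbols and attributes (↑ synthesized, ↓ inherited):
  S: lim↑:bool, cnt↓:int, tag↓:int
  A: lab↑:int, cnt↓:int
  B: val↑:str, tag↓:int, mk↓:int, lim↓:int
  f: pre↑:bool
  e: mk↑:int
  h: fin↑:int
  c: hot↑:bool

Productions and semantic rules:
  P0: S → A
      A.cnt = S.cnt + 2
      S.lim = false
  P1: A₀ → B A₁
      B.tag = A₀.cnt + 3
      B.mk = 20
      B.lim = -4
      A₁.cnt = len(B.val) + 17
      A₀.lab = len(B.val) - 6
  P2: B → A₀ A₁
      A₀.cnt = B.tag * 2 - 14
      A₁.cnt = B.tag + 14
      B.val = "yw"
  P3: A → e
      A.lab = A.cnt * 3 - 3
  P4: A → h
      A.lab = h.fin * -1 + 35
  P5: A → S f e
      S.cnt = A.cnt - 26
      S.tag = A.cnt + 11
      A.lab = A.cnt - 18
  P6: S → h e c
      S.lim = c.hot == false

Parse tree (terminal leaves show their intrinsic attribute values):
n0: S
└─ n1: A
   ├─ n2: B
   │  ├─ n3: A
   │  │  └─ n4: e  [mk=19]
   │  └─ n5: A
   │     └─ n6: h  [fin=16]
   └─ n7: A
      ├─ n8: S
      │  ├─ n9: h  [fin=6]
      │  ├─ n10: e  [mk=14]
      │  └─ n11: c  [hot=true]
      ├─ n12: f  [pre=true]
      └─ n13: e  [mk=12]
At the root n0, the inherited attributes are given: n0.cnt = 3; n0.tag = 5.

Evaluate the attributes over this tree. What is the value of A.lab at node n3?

3

1. n0.cnt = 3  [given at root]
2. n0.tag = 5  [given at root]
3. n1.cnt = 5  [S.cnt + 2]
4. n2.tag = 8  [A₀.cnt + 3]
5. n2.mk = 20  [20]
6. n2.lim = -4  [-4]
7. n3.cnt = 2  [B.tag * 2 - 14]
8. n4.mk = 19  [terminal]
9. n3.lab = 3  [A.cnt * 3 - 3]
10. n5.cnt = 22  [B.tag + 14]
11. n6.fin = 16  [terminal]
12. n5.lab = 19  [h.fin * -1 + 35]
13. n2.val = "yw"  ["yw"]
14. n7.cnt = 19  [len(B.val) + 17]
15. n8.cnt = -7  [A.cnt - 26]
16. n8.tag = 30  [A.cnt + 11]
17. n9.fin = 6  [terminal]
18. n10.mk = 14  [terminal]
19. n11.hot = true  [terminal]
20. n8.lim = false  [c.hot == false]
21. n12.pre = true  [terminal]
22. n13.mk = 12  [terminal]
23. n7.lab = 1  [A.cnt - 18]
24. n1.lab = -4  [len(B.val) - 6]
25. n0.lim = false  [false]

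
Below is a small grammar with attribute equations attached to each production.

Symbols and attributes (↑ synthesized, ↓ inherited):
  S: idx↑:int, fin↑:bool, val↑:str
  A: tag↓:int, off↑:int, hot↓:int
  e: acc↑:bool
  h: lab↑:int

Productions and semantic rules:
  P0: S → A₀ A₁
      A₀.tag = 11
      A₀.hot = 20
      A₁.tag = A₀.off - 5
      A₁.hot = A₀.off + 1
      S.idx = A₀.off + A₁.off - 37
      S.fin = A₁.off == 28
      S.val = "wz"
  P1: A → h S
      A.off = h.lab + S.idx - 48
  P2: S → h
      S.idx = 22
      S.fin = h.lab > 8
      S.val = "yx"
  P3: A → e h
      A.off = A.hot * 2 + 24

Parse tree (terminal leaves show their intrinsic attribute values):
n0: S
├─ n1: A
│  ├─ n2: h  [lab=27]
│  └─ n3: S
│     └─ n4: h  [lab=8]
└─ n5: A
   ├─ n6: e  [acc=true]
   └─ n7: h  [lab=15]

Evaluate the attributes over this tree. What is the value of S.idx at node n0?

1. n1.tag = 11  [11]
2. n1.hot = 20  [20]
3. n2.lab = 27  [terminal]
4. n4.lab = 8  [terminal]
5. n3.idx = 22  [22]
6. n3.fin = false  [h.lab > 8]
7. n3.val = "yx"  ["yx"]
8. n1.off = 1  [h.lab + S.idx - 48]
9. n5.tag = -4  [A₀.off - 5]
10. n5.hot = 2  [A₀.off + 1]
11. n6.acc = true  [terminal]
12. n7.lab = 15  [terminal]
13. n5.off = 28  [A.hot * 2 + 24]
14. n0.idx = -8  [A₀.off + A₁.off - 37]
15. n0.fin = true  [A₁.off == 28]
16. n0.val = "wz"  ["wz"]

-8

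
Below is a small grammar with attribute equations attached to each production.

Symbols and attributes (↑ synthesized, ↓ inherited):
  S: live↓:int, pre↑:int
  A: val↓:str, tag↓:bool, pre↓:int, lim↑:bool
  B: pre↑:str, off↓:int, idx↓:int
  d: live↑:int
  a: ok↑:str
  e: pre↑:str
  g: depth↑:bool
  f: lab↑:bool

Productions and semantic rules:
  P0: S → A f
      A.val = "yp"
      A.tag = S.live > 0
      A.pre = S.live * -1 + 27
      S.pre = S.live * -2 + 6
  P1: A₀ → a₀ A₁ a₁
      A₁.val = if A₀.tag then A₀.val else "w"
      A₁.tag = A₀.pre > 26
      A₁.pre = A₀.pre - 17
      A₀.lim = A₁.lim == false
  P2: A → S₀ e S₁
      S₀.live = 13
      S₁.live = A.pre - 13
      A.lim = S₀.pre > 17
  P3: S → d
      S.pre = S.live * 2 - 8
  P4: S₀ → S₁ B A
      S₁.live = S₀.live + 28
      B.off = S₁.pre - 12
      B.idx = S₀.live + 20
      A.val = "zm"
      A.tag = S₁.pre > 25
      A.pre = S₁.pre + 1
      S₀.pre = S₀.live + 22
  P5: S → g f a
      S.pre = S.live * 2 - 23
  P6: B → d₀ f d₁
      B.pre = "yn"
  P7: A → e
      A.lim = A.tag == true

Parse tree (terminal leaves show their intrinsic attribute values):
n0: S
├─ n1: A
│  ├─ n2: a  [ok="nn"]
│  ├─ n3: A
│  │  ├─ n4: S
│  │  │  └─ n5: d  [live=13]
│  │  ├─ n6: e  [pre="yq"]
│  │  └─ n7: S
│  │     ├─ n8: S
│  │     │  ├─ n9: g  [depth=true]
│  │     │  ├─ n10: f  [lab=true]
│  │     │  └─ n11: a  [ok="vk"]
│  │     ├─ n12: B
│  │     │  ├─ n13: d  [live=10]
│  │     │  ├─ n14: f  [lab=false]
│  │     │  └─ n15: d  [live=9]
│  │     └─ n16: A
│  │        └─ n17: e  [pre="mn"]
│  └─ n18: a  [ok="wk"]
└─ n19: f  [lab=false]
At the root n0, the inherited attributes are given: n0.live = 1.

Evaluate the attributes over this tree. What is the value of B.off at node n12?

1. n0.live = 1  [given at root]
2. n1.val = "yp"  ["yp"]
3. n1.tag = true  [S.live > 0]
4. n1.pre = 26  [S.live * -1 + 27]
5. n2.ok = "nn"  [terminal]
6. n3.val = "yp"  [if A₀.tag then A₀.val else "w"]
7. n3.tag = false  [A₀.pre > 26]
8. n3.pre = 9  [A₀.pre - 17]
9. n4.live = 13  [13]
10. n5.live = 13  [terminal]
11. n4.pre = 18  [S.live * 2 - 8]
12. n6.pre = "yq"  [terminal]
13. n7.live = -4  [A.pre - 13]
14. n8.live = 24  [S₀.live + 28]
15. n9.depth = true  [terminal]
16. n10.lab = true  [terminal]
17. n11.ok = "vk"  [terminal]
18. n8.pre = 25  [S.live * 2 - 23]
19. n12.off = 13  [S₁.pre - 12]
20. n12.idx = 16  [S₀.live + 20]
21. n13.live = 10  [terminal]
22. n14.lab = false  [terminal]
23. n15.live = 9  [terminal]
24. n12.pre = "yn"  ["yn"]
25. n16.val = "zm"  ["zm"]
26. n16.tag = false  [S₁.pre > 25]
27. n16.pre = 26  [S₁.pre + 1]
28. n17.pre = "mn"  [terminal]
29. n16.lim = false  [A.tag == true]
30. n7.pre = 18  [S₀.live + 22]
31. n3.lim = true  [S₀.pre > 17]
32. n18.ok = "wk"  [terminal]
33. n1.lim = false  [A₁.lim == false]
34. n19.lab = false  [terminal]
35. n0.pre = 4  [S.live * -2 + 6]

13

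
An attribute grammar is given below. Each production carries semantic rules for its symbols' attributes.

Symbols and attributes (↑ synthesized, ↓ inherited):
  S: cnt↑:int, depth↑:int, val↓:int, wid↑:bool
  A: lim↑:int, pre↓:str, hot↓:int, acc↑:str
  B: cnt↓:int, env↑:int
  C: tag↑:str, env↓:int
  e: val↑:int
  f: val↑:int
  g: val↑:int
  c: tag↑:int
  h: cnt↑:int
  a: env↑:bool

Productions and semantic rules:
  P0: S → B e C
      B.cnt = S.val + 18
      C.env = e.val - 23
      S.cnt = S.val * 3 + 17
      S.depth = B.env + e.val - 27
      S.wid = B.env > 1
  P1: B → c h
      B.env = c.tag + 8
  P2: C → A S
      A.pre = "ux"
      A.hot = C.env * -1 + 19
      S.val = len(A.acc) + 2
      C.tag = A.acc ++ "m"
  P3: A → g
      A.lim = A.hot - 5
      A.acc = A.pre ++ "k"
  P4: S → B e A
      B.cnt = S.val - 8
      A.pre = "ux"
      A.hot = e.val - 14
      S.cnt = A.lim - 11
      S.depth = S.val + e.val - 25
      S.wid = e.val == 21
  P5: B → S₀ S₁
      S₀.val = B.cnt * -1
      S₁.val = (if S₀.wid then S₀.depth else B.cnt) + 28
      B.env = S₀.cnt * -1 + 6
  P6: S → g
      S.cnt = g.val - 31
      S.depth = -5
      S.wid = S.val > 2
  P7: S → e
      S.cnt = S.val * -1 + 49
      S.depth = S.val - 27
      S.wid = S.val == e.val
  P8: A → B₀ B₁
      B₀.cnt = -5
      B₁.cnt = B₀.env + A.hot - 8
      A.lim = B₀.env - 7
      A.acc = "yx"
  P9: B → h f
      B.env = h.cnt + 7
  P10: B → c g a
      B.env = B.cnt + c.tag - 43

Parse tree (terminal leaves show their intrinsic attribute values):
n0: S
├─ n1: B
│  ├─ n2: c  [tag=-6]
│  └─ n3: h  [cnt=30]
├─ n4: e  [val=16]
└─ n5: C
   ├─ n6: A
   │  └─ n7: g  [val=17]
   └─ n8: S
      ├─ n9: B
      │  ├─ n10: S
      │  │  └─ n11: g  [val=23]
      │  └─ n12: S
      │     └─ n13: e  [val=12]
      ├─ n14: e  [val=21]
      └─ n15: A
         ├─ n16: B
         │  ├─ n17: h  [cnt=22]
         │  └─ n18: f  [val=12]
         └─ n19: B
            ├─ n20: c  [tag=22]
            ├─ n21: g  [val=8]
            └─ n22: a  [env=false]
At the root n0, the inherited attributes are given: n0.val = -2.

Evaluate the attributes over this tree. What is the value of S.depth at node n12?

1. n0.val = -2  [given at root]
2. n1.cnt = 16  [S.val + 18]
3. n2.tag = -6  [terminal]
4. n3.cnt = 30  [terminal]
5. n1.env = 2  [c.tag + 8]
6. n4.val = 16  [terminal]
7. n5.env = -7  [e.val - 23]
8. n6.pre = "ux"  ["ux"]
9. n6.hot = 26  [C.env * -1 + 19]
10. n7.val = 17  [terminal]
11. n6.lim = 21  [A.hot - 5]
12. n6.acc = "uxk"  [A.pre ++ "k"]
13. n8.val = 5  [len(A.acc) + 2]
14. n9.cnt = -3  [S.val - 8]
15. n10.val = 3  [B.cnt * -1]
16. n11.val = 23  [terminal]
17. n10.cnt = -8  [g.val - 31]
18. n10.depth = -5  [-5]
19. n10.wid = true  [S.val > 2]
20. n12.val = 23  [(if S₀.wid then S₀.depth else B.cnt) + 28]
21. n13.val = 12  [terminal]
22. n12.cnt = 26  [S.val * -1 + 49]
23. n12.depth = -4  [S.val - 27]
24. n12.wid = false  [S.val == e.val]
25. n9.env = 14  [S₀.cnt * -1 + 6]
26. n14.val = 21  [terminal]
27. n15.pre = "ux"  ["ux"]
28. n15.hot = 7  [e.val - 14]
29. n16.cnt = -5  [-5]
30. n17.cnt = 22  [terminal]
31. n18.val = 12  [terminal]
32. n16.env = 29  [h.cnt + 7]
33. n19.cnt = 28  [B₀.env + A.hot - 8]
34. n20.tag = 22  [terminal]
35. n21.val = 8  [terminal]
36. n22.env = false  [terminal]
37. n19.env = 7  [B.cnt + c.tag - 43]
38. n15.lim = 22  [B₀.env - 7]
39. n15.acc = "yx"  ["yx"]
40. n8.cnt = 11  [A.lim - 11]
41. n8.depth = 1  [S.val + e.val - 25]
42. n8.wid = true  [e.val == 21]
43. n5.tag = "uxkm"  [A.acc ++ "m"]
44. n0.cnt = 11  [S.val * 3 + 17]
45. n0.depth = -9  [B.env + e.val - 27]
46. n0.wid = true  [B.env > 1]

-4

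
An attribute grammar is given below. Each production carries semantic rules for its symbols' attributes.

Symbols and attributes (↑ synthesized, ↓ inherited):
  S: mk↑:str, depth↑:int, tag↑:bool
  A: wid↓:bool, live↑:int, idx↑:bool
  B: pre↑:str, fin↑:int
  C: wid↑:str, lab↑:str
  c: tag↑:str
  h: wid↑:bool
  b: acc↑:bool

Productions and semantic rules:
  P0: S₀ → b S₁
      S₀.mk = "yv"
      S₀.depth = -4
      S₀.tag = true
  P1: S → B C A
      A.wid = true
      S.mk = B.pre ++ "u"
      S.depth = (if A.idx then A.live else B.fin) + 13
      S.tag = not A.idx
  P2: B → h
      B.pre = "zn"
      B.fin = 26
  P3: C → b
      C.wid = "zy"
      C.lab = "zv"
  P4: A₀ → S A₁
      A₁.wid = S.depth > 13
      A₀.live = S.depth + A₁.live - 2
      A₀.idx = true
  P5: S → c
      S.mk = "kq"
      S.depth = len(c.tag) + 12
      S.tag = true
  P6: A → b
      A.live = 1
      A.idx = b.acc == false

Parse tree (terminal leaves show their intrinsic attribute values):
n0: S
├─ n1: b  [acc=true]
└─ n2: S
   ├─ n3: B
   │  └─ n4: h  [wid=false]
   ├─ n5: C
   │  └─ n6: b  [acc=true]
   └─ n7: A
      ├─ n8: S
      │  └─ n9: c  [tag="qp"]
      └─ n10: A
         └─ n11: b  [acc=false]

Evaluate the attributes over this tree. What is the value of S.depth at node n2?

1. n1.acc = true  [terminal]
2. n4.wid = false  [terminal]
3. n3.pre = "zn"  ["zn"]
4. n3.fin = 26  [26]
5. n6.acc = true  [terminal]
6. n5.wid = "zy"  ["zy"]
7. n5.lab = "zv"  ["zv"]
8. n7.wid = true  [true]
9. n9.tag = "qp"  [terminal]
10. n8.mk = "kq"  ["kq"]
11. n8.depth = 14  [len(c.tag) + 12]
12. n8.tag = true  [true]
13. n10.wid = true  [S.depth > 13]
14. n11.acc = false  [terminal]
15. n10.live = 1  [1]
16. n10.idx = true  [b.acc == false]
17. n7.live = 13  [S.depth + A₁.live - 2]
18. n7.idx = true  [true]
19. n2.mk = "znu"  [B.pre ++ "u"]
20. n2.depth = 26  [(if A.idx then A.live else B.fin) + 13]
21. n2.tag = false  [not A.idx]
22. n0.mk = "yv"  ["yv"]
23. n0.depth = -4  [-4]
24. n0.tag = true  [true]

26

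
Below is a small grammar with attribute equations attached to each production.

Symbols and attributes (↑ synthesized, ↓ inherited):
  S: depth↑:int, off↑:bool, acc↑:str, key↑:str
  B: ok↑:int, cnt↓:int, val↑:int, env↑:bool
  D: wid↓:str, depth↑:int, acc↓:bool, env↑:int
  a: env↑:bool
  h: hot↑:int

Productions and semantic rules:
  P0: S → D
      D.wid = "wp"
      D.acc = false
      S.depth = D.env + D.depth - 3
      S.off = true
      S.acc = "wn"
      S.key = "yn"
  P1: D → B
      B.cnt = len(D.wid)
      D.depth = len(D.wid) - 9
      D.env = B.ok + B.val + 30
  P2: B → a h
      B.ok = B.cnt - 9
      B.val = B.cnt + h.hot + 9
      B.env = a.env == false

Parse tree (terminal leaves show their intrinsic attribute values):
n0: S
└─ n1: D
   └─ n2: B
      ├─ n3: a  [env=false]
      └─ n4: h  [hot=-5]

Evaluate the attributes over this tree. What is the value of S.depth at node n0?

19

1. n1.wid = "wp"  ["wp"]
2. n1.acc = false  [false]
3. n2.cnt = 2  [len(D.wid)]
4. n3.env = false  [terminal]
5. n4.hot = -5  [terminal]
6. n2.ok = -7  [B.cnt - 9]
7. n2.val = 6  [B.cnt + h.hot + 9]
8. n2.env = true  [a.env == false]
9. n1.depth = -7  [len(D.wid) - 9]
10. n1.env = 29  [B.ok + B.val + 30]
11. n0.depth = 19  [D.env + D.depth - 3]
12. n0.off = true  [true]
13. n0.acc = "wn"  ["wn"]
14. n0.key = "yn"  ["yn"]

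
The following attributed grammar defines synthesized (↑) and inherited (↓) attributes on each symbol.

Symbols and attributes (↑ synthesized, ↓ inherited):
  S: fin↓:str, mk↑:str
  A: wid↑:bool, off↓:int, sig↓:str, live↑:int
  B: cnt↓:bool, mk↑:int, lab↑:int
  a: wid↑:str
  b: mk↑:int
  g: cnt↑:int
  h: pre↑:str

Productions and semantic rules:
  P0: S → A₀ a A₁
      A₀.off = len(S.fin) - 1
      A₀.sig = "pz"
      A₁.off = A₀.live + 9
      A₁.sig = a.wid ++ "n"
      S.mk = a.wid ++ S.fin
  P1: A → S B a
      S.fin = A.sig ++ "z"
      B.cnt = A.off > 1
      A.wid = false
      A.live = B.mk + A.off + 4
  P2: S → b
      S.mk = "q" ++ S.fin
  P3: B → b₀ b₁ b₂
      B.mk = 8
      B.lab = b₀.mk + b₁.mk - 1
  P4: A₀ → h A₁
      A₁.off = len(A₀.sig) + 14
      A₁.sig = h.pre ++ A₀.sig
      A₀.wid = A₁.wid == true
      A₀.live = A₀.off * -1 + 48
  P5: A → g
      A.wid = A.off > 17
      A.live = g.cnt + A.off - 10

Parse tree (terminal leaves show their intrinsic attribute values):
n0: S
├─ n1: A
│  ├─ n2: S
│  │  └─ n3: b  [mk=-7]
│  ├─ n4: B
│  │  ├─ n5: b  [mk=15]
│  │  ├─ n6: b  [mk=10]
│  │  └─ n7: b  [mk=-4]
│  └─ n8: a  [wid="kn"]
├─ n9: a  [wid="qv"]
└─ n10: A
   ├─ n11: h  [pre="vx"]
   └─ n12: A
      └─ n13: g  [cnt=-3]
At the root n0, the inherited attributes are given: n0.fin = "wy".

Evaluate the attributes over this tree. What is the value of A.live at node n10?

26

1. n0.fin = "wy"  [given at root]
2. n1.off = 1  [len(S.fin) - 1]
3. n1.sig = "pz"  ["pz"]
4. n2.fin = "pzz"  [A.sig ++ "z"]
5. n3.mk = -7  [terminal]
6. n2.mk = "qpzz"  ["q" ++ S.fin]
7. n4.cnt = false  [A.off > 1]
8. n5.mk = 15  [terminal]
9. n6.mk = 10  [terminal]
10. n7.mk = -4  [terminal]
11. n4.mk = 8  [8]
12. n4.lab = 24  [b₀.mk + b₁.mk - 1]
13. n8.wid = "kn"  [terminal]
14. n1.wid = false  [false]
15. n1.live = 13  [B.mk + A.off + 4]
16. n9.wid = "qv"  [terminal]
17. n10.off = 22  [A₀.live + 9]
18. n10.sig = "qvn"  [a.wid ++ "n"]
19. n11.pre = "vx"  [terminal]
20. n12.off = 17  [len(A₀.sig) + 14]
21. n12.sig = "vxqvn"  [h.pre ++ A₀.sig]
22. n13.cnt = -3  [terminal]
23. n12.wid = false  [A.off > 17]
24. n12.live = 4  [g.cnt + A.off - 10]
25. n10.wid = false  [A₁.wid == true]
26. n10.live = 26  [A₀.off * -1 + 48]
27. n0.mk = "qvwy"  [a.wid ++ S.fin]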